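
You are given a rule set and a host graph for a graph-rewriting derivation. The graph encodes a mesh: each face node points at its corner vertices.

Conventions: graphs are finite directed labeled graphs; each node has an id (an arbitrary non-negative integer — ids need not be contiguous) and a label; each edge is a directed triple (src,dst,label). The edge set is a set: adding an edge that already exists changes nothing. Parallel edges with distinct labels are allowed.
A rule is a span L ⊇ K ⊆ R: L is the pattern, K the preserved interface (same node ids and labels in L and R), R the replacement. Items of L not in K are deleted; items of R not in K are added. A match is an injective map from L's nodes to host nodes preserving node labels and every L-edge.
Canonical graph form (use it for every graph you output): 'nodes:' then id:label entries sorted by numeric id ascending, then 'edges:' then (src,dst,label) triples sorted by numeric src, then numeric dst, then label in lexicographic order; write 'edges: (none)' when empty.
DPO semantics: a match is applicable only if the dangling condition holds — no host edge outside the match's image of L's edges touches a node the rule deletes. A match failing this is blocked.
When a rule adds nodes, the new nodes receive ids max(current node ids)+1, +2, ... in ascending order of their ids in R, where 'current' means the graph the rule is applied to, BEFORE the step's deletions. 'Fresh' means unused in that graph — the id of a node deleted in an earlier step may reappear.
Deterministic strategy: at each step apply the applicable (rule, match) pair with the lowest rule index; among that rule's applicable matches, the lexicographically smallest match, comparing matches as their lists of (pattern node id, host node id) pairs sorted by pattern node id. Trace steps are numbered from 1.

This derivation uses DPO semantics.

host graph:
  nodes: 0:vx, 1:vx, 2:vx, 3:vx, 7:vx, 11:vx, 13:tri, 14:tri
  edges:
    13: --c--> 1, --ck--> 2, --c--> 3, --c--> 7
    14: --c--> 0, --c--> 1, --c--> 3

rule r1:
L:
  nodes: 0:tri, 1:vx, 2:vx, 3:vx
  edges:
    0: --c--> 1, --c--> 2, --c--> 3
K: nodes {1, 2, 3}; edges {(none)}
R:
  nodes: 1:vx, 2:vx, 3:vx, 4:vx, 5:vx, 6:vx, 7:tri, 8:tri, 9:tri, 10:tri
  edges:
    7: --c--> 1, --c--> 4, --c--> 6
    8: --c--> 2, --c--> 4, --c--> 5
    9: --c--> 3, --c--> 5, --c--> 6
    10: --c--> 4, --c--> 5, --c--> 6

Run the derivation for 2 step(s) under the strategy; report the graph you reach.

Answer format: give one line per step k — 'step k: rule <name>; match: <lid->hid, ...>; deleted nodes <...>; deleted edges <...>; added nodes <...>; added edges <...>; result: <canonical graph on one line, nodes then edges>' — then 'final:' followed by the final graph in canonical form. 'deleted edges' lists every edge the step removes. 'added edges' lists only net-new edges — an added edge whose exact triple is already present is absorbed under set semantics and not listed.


step 1: rule r1; match: 0->14, 1->0, 2->1, 3->3; deleted nodes 14; deleted edges (14,0,c); (14,1,c); (14,3,c); added nodes 15, 16, 17, 18, 19, 20, 21; added edges (18,0,c); (18,15,c); (18,17,c); (19,1,c); (19,15,c); (19,16,c); (20,3,c); (20,16,c); (20,17,c); (21,15,c); (21,16,c); (21,17,c); result: nodes: 0:vx, 1:vx, 2:vx, 3:vx, 7:vx, 11:vx, 13:tri, 15:vx, 16:vx, 17:vx, 18:tri, 19:tri, 20:tri, 21:tri edges: (13,1,c); (13,2,ck); (13,3,c); (13,7,c); (18,0,c); (18,15,c); (18,17,c); (19,1,c); (19,15,c); (19,16,c); (20,3,c); (20,16,c); (20,17,c); (21,15,c); (21,16,c); (21,17,c)
step 2: rule r1; match: 0->18, 1->0, 2->15, 3->17; deleted nodes 18; deleted edges (18,0,c); (18,15,c); (18,17,c); added nodes 22, 23, 24, 25, 26, 27, 28; added edges (25,0,c); (25,22,c); (25,24,c); (26,15,c); (26,22,c); (26,23,c); (27,17,c); (27,23,c); (27,24,c); (28,22,c); (28,23,c); (28,24,c); result: nodes: 0:vx, 1:vx, 2:vx, 3:vx, 7:vx, 11:vx, 13:tri, 15:vx, 16:vx, 17:vx, 19:tri, 20:tri, 21:tri, 22:vx, 23:vx, 24:vx, 25:tri, 26:tri, 27:tri, 28:tri edges: (13,1,c); (13,2,ck); (13,3,c); (13,7,c); (19,1,c); (19,15,c); (19,16,c); (20,3,c); (20,16,c); (20,17,c); (21,15,c); (21,16,c); (21,17,c); (25,0,c); (25,22,c); (25,24,c); (26,15,c); (26,22,c); (26,23,c); (27,17,c); (27,23,c); (27,24,c); (28,22,c); (28,23,c); (28,24,c)
final:
nodes: 0:vx, 1:vx, 2:vx, 3:vx, 7:vx, 11:vx, 13:tri, 15:vx, 16:vx, 17:vx, 19:tri, 20:tri, 21:tri, 22:vx, 23:vx, 24:vx, 25:tri, 26:tri, 27:tri, 28:tri
edges: (13,1,c); (13,2,ck); (13,3,c); (13,7,c); (19,1,c); (19,15,c); (19,16,c); (20,3,c); (20,16,c); (20,17,c); (21,15,c); (21,16,c); (21,17,c); (25,0,c); (25,22,c); (25,24,c); (26,15,c); (26,22,c); (26,23,c); (27,17,c); (27,23,c); (27,24,c); (28,22,c); (28,23,c); (28,24,c)


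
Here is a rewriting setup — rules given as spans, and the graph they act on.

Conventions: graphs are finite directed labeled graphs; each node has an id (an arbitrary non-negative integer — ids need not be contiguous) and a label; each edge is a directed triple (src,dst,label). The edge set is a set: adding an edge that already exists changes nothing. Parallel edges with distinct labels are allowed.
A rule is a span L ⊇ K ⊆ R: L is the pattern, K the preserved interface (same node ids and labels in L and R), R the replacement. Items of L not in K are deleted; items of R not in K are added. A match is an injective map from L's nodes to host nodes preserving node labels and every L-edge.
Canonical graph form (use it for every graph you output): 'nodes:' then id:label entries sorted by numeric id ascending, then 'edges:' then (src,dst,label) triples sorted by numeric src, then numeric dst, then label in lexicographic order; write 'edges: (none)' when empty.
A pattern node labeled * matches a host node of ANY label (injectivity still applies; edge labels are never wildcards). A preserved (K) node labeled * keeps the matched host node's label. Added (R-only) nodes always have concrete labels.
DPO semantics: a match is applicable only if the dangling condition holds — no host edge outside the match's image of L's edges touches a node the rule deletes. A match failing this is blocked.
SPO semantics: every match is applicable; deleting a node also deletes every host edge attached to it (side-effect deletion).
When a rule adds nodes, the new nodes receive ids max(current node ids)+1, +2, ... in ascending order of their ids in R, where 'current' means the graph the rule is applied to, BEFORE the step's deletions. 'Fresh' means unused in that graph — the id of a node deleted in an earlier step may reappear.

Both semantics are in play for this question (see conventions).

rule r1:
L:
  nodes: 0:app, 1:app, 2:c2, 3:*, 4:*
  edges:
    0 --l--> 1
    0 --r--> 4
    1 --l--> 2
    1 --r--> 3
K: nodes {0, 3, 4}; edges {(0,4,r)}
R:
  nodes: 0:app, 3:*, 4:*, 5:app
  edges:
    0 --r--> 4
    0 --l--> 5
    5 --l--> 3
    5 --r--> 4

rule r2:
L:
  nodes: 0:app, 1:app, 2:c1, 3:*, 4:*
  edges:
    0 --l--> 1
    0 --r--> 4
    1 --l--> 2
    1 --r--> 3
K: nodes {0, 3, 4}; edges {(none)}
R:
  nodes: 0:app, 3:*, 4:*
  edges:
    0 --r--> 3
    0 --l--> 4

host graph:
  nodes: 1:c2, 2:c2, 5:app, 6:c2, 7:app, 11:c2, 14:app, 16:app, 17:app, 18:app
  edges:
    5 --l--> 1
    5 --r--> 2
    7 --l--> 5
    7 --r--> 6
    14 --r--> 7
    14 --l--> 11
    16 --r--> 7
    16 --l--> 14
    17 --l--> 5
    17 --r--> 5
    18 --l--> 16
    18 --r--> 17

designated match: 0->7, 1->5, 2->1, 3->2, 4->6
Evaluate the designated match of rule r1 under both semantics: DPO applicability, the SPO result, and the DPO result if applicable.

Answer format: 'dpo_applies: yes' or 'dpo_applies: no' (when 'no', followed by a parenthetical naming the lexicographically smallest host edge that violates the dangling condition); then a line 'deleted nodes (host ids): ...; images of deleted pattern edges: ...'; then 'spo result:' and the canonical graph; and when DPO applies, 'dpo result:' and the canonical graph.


dpo_applies: no
(the rule deletes node 5, which keeps host edge (17,5,l) outside the match image — the dangling condition fails, DPO blocks; SPO proceeds and side-deletes such edges)
deleted nodes (host ids): 1, 5; images of deleted pattern edges: (5,1,l); (5,2,r); (7,5,l)
spo result:
nodes: 2:c2, 6:c2, 7:app, 11:c2, 14:app, 16:app, 17:app, 18:app, 19:app
edges: (7,6,r); (7,19,l); (14,7,r); (14,11,l); (16,7,r); (16,14,l); (18,16,l); (18,17,r); (19,2,l); (19,6,r)


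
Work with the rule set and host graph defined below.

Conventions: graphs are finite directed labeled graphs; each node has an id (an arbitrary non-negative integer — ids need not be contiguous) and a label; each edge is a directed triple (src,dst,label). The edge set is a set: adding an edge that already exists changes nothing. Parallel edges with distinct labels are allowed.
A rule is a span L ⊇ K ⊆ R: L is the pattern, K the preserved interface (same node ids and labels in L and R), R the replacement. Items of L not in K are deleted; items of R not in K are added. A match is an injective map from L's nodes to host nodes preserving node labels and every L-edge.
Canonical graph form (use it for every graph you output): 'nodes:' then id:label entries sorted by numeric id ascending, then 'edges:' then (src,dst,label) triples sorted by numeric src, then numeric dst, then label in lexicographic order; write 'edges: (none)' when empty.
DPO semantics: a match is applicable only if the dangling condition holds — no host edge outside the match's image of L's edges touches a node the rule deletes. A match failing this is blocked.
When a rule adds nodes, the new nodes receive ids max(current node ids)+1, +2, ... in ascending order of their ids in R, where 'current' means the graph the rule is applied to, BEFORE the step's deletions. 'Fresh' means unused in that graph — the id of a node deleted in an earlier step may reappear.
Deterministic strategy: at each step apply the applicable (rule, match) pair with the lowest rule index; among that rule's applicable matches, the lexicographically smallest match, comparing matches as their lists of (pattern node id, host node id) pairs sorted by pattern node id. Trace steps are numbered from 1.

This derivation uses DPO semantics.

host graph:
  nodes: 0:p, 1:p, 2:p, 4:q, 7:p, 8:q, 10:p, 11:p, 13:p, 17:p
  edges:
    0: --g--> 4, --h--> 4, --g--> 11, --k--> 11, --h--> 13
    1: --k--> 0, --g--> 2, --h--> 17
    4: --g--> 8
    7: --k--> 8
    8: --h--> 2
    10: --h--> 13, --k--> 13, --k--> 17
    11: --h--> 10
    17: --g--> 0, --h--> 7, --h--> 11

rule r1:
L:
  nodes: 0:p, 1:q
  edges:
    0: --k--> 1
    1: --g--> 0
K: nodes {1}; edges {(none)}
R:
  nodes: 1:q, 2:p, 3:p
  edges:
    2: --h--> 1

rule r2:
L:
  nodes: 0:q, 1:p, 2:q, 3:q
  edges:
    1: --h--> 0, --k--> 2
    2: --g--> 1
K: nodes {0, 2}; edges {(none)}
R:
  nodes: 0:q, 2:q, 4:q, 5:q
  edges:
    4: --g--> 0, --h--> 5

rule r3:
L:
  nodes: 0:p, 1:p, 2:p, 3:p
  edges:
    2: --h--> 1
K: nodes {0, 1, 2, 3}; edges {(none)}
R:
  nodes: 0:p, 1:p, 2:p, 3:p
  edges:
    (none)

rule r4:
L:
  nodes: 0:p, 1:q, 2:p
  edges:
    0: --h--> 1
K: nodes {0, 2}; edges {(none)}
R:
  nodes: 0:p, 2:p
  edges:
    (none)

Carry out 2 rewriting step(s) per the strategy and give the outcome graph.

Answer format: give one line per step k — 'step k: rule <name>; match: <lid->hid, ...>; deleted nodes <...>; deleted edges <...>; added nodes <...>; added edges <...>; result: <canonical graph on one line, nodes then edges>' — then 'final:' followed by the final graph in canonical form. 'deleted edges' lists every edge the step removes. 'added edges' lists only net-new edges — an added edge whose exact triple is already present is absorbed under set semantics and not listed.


step 1: rule r3; match: 0->0, 1->7, 2->17, 3->1; deleted nodes (none); deleted edges (17,7,h); added nodes (none); added edges (none); result: nodes: 0:p, 1:p, 2:p, 4:q, 7:p, 8:q, 10:p, 11:p, 13:p, 17:p edges: (0,4,g); (0,4,h); (0,11,g); (0,11,k); (0,13,h); (1,0,k); (1,2,g); (1,17,h); (4,8,g); (7,8,k); (8,2,h); (10,13,h); (10,13,k); (10,17,k); (11,10,h); (17,0,g); (17,11,h)
step 2: rule r3; match: 0->0, 1->10, 2->11, 3->1; deleted nodes (none); deleted edges (11,10,h); added nodes (none); added edges (none); result: nodes: 0:p, 1:p, 2:p, 4:q, 7:p, 8:q, 10:p, 11:p, 13:p, 17:p edges: (0,4,g); (0,4,h); (0,11,g); (0,11,k); (0,13,h); (1,0,k); (1,2,g); (1,17,h); (4,8,g); (7,8,k); (8,2,h); (10,13,h); (10,13,k); (10,17,k); (17,0,g); (17,11,h)
final:
nodes: 0:p, 1:p, 2:p, 4:q, 7:p, 8:q, 10:p, 11:p, 13:p, 17:p
edges: (0,4,g); (0,4,h); (0,11,g); (0,11,k); (0,13,h); (1,0,k); (1,2,g); (1,17,h); (4,8,g); (7,8,k); (8,2,h); (10,13,h); (10,13,k); (10,17,k); (17,0,g); (17,11,h)


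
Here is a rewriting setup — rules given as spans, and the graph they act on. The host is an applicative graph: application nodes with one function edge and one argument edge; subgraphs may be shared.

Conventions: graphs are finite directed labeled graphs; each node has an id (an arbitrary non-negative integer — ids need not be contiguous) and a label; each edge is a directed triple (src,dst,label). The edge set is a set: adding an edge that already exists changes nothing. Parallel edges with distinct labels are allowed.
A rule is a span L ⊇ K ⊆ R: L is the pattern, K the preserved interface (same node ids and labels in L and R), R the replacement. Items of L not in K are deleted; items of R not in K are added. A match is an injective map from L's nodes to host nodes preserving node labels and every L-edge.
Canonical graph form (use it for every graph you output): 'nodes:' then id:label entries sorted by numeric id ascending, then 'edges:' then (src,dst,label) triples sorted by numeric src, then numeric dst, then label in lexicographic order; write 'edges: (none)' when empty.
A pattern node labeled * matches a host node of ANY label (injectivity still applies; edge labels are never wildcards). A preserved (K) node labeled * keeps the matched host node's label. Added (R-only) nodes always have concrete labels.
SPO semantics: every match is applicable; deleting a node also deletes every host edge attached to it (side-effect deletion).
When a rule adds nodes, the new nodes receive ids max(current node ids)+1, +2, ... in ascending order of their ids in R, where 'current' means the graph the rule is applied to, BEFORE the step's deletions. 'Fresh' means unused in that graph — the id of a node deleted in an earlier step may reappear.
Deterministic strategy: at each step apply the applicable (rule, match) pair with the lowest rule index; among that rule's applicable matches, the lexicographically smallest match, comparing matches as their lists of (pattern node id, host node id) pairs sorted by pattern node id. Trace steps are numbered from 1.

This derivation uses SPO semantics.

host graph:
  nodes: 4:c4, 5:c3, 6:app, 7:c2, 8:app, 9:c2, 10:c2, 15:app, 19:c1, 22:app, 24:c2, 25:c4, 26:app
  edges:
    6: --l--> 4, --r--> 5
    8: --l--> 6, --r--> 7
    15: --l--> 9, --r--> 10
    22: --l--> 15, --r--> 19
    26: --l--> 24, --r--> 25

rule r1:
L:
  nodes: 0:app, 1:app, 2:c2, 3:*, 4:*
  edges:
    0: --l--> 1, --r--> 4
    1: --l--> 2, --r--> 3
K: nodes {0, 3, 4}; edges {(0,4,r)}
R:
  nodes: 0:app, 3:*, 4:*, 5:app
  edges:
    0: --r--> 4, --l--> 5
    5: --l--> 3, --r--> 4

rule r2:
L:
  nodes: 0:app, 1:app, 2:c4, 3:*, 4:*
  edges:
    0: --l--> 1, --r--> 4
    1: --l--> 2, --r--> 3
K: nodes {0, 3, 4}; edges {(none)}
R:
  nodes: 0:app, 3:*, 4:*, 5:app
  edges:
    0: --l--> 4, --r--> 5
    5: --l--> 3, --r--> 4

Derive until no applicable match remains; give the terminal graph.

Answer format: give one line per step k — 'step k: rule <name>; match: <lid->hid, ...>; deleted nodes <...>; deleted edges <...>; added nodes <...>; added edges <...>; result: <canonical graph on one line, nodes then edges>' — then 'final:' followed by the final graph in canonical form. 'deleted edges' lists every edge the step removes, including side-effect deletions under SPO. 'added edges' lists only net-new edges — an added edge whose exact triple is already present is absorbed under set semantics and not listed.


step 1: rule r1; match: 0->22, 1->15, 2->9, 3->10, 4->19; deleted nodes 9, 15; deleted edges (15,9,l); (15,10,r); (22,15,l); added nodes 27; added edges (22,27,l); (27,10,l); (27,19,r); result: nodes: 4:c4, 5:c3, 6:app, 7:c2, 8:app, 10:c2, 19:c1, 22:app, 24:c2, 25:c4, 26:app, 27:app edges: (6,4,l); (6,5,r); (8,6,l); (8,7,r); (22,19,r); (22,27,l); (26,24,l); (26,25,r); (27,10,l); (27,19,r)
step 2: rule r2; match: 0->8, 1->6, 2->4, 3->5, 4->7; deleted nodes 4, 6; deleted edges (6,4,l); (6,5,r); (8,6,l); (8,7,r); added nodes 28; added edges (8,7,l); (8,28,r); (28,5,l); (28,7,r); result: nodes: 5:c3, 7:c2, 8:app, 10:c2, 19:c1, 22:app, 24:c2, 25:c4, 26:app, 27:app, 28:app edges: (8,7,l); (8,28,r); (22,19,r); (22,27,l); (26,24,l); (26,25,r); (27,10,l); (27,19,r); (28,5,l); (28,7,r)
final:
nodes: 5:c3, 7:c2, 8:app, 10:c2, 19:c1, 22:app, 24:c2, 25:c4, 26:app, 27:app, 28:app
edges: (8,7,l); (8,28,r); (22,19,r); (22,27,l); (26,24,l); (26,25,r); (27,10,l); (27,19,r); (28,5,l); (28,7,r)


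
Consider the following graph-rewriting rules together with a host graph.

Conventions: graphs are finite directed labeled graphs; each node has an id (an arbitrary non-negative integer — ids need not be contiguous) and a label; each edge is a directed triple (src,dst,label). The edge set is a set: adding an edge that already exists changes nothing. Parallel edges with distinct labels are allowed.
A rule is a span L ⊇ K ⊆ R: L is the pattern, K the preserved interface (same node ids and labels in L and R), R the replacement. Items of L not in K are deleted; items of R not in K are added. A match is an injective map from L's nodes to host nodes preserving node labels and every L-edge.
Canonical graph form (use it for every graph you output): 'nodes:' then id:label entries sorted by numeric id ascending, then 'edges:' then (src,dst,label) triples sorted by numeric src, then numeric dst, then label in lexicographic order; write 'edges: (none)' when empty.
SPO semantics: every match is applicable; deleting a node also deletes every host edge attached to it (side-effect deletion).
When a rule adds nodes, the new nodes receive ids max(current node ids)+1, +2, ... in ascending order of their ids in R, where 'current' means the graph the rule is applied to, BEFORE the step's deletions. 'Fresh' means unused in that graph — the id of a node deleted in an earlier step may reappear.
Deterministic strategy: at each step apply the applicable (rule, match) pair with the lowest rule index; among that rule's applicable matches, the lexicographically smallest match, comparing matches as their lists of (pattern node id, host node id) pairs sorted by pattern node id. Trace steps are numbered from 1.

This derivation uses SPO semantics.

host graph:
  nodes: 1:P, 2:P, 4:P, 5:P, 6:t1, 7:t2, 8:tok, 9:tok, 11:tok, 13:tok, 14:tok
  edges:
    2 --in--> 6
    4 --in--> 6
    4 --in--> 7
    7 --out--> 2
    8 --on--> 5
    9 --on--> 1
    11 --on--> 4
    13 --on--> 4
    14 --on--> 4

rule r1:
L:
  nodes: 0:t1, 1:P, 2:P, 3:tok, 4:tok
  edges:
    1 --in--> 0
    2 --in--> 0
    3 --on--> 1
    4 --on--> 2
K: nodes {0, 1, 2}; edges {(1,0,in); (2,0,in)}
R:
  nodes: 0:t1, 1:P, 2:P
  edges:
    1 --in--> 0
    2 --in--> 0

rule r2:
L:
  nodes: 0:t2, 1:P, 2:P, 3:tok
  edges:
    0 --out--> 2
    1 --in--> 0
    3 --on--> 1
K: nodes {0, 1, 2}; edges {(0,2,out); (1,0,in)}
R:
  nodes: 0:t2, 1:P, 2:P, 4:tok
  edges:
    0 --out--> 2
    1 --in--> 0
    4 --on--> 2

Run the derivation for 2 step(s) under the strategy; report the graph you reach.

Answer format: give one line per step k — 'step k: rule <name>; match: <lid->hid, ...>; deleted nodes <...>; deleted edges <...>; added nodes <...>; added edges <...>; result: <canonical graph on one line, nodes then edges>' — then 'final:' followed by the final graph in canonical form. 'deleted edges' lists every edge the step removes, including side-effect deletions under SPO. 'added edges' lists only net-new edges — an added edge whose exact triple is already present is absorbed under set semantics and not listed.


step 1: rule r2; match: 0->7, 1->4, 2->2, 3->11; deleted nodes 11; deleted edges (11,4,on); added nodes 15; added edges (15,2,on); result: nodes: 1:P, 2:P, 4:P, 5:P, 6:t1, 7:t2, 8:tok, 9:tok, 13:tok, 14:tok, 15:tok edges: (2,6,in); (4,6,in); (4,7,in); (7,2,out); (8,5,on); (9,1,on); (13,4,on); (14,4,on); (15,2,on)
step 2: rule r1; match: 0->6, 1->2, 2->4, 3->15, 4->13; deleted nodes 13, 15; deleted edges (13,4,on); (15,2,on); added nodes (none); added edges (none); result: nodes: 1:P, 2:P, 4:P, 5:P, 6:t1, 7:t2, 8:tok, 9:tok, 14:tok edges: (2,6,in); (4,6,in); (4,7,in); (7,2,out); (8,5,on); (9,1,on); (14,4,on)
final:
nodes: 1:P, 2:P, 4:P, 5:P, 6:t1, 7:t2, 8:tok, 9:tok, 14:tok
edges: (2,6,in); (4,6,in); (4,7,in); (7,2,out); (8,5,on); (9,1,on); (14,4,on)


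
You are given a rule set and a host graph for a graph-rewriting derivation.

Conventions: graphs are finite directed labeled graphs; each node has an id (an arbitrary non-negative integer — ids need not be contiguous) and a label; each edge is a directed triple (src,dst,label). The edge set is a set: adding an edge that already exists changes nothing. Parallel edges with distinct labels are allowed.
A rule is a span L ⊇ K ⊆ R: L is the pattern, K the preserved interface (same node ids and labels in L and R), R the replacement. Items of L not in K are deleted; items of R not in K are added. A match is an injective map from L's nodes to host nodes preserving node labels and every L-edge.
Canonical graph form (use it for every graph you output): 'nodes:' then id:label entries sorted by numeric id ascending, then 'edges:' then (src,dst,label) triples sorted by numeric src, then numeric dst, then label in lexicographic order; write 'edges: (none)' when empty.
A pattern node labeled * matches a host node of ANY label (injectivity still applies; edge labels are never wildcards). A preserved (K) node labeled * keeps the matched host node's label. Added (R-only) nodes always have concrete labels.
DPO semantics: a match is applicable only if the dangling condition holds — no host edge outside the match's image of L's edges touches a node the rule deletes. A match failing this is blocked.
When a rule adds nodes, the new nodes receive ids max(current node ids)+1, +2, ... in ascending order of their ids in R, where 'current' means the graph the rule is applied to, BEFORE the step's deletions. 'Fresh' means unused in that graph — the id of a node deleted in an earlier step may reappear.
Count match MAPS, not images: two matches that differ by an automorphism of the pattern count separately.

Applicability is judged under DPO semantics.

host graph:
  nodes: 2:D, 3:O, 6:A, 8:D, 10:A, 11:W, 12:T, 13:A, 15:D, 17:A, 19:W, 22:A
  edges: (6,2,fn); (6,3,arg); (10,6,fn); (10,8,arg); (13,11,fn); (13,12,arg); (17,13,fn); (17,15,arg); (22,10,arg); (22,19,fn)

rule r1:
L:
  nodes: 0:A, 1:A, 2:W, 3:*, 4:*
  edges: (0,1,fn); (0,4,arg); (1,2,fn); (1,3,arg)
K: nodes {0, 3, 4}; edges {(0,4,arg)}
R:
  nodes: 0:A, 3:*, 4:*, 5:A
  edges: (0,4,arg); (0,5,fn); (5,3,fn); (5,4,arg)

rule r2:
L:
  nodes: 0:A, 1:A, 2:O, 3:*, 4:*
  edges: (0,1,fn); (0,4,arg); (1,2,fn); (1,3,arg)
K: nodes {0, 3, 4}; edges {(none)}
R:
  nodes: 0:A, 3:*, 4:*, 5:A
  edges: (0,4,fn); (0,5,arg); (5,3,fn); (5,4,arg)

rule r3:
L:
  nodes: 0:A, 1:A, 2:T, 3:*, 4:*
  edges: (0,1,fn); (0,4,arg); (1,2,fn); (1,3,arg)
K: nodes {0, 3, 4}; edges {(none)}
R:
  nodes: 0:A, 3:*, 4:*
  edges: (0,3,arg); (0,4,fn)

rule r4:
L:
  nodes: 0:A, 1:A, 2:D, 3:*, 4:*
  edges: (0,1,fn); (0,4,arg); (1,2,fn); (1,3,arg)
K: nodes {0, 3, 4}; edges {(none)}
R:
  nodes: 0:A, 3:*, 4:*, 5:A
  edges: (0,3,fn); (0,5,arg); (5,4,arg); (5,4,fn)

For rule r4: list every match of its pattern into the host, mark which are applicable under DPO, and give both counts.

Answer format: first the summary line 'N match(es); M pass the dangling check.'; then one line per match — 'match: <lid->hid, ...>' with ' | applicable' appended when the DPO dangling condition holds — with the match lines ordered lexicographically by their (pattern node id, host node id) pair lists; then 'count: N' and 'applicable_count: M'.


1 match(es); 1 pass the dangling check.
match: 0->10, 1->6, 2->2, 3->3, 4->8 | applicable
count: 1
applicable_count: 1


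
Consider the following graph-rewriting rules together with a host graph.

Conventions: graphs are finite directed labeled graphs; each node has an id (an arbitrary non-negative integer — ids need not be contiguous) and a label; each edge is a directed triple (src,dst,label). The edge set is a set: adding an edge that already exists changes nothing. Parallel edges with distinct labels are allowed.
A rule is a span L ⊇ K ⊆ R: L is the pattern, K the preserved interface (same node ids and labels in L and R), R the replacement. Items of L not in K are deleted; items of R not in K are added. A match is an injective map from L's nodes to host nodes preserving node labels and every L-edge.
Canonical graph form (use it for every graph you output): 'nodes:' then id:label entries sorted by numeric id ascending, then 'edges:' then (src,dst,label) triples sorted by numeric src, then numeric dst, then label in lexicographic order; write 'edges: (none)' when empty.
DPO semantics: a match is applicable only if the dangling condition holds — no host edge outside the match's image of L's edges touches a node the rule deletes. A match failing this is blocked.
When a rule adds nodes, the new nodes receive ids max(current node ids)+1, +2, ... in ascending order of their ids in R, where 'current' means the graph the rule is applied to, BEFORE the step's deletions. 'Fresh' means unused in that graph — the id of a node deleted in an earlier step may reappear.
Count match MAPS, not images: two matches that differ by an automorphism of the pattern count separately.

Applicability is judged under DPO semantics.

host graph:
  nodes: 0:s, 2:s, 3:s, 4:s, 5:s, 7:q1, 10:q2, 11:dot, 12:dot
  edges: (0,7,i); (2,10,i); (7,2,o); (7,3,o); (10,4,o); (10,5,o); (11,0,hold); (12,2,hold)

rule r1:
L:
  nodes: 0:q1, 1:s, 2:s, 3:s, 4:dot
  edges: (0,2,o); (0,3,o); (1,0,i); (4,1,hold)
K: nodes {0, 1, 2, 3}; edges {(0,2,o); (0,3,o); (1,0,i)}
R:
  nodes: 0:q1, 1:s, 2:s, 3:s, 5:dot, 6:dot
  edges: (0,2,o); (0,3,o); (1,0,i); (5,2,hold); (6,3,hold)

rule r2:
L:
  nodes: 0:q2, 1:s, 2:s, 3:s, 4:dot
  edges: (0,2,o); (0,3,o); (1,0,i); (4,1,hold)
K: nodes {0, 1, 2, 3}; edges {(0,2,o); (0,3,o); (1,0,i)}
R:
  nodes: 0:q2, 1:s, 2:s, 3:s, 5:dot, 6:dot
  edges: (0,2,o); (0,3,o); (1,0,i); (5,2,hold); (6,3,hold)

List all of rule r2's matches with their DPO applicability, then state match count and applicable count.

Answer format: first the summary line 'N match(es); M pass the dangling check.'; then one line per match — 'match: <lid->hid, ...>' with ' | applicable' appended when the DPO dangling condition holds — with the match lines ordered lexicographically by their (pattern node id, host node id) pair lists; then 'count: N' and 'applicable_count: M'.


2 match(es); 2 pass the dangling check.
match: 0->10, 1->2, 2->4, 3->5, 4->12 | applicable
match: 0->10, 1->2, 2->5, 3->4, 4->12 | applicable
count: 2
applicable_count: 2


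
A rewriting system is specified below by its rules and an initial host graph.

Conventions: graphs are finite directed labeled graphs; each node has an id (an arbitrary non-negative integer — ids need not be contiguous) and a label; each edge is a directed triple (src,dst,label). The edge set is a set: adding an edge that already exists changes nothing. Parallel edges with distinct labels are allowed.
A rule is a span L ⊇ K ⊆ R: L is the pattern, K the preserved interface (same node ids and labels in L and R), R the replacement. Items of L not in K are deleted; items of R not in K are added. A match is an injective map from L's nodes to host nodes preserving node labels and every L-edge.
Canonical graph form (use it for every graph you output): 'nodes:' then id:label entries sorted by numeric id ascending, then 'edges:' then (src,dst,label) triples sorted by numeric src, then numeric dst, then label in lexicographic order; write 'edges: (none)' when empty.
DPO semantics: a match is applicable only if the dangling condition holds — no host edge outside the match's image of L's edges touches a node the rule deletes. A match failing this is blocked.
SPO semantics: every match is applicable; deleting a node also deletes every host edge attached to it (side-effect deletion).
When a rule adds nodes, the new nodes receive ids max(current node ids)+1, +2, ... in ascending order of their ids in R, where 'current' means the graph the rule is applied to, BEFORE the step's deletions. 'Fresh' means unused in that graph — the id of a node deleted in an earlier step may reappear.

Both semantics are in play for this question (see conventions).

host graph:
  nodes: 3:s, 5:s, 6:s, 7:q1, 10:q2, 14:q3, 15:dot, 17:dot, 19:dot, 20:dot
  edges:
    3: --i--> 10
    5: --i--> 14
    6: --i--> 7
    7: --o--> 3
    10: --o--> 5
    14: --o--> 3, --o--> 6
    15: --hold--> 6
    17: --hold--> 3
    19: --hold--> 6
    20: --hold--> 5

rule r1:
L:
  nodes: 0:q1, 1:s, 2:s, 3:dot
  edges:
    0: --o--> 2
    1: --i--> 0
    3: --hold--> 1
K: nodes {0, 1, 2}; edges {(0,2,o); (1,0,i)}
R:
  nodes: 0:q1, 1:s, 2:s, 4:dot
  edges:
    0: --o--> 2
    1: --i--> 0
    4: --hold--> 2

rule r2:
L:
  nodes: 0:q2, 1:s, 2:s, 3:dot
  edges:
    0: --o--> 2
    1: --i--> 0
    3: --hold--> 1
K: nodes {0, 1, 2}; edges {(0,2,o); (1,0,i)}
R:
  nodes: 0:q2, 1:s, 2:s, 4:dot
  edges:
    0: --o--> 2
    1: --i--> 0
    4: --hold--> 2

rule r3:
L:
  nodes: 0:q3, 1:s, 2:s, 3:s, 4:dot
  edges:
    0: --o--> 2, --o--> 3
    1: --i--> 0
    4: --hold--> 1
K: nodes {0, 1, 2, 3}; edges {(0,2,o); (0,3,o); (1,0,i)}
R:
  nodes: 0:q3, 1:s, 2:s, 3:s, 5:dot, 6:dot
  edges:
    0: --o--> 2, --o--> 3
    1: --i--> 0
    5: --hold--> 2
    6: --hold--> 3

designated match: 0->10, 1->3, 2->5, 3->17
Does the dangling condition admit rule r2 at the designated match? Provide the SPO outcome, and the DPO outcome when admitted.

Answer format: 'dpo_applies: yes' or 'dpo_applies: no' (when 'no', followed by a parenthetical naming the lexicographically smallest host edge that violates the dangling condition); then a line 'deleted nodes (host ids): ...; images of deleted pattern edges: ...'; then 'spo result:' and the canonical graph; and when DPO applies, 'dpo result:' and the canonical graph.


dpo_applies: yes
deleted nodes (host ids): 17; images of deleted pattern edges: (17,3,hold)
spo result:
nodes: 3:s, 5:s, 6:s, 7:q1, 10:q2, 14:q3, 15:dot, 19:dot, 20:dot, 21:dot
edges: (3,10,i); (5,14,i); (6,7,i); (7,3,o); (10,5,o); (14,3,o); (14,6,o); (15,6,hold); (19,6,hold); (20,5,hold); (21,5,hold)
dpo result:
nodes: 3:s, 5:s, 6:s, 7:q1, 10:q2, 14:q3, 15:dot, 19:dot, 20:dot, 21:dot
edges: (3,10,i); (5,14,i); (6,7,i); (7,3,o); (10,5,o); (14,3,o); (14,6,o); (15,6,hold); (19,6,hold); (20,5,hold); (21,5,hold)


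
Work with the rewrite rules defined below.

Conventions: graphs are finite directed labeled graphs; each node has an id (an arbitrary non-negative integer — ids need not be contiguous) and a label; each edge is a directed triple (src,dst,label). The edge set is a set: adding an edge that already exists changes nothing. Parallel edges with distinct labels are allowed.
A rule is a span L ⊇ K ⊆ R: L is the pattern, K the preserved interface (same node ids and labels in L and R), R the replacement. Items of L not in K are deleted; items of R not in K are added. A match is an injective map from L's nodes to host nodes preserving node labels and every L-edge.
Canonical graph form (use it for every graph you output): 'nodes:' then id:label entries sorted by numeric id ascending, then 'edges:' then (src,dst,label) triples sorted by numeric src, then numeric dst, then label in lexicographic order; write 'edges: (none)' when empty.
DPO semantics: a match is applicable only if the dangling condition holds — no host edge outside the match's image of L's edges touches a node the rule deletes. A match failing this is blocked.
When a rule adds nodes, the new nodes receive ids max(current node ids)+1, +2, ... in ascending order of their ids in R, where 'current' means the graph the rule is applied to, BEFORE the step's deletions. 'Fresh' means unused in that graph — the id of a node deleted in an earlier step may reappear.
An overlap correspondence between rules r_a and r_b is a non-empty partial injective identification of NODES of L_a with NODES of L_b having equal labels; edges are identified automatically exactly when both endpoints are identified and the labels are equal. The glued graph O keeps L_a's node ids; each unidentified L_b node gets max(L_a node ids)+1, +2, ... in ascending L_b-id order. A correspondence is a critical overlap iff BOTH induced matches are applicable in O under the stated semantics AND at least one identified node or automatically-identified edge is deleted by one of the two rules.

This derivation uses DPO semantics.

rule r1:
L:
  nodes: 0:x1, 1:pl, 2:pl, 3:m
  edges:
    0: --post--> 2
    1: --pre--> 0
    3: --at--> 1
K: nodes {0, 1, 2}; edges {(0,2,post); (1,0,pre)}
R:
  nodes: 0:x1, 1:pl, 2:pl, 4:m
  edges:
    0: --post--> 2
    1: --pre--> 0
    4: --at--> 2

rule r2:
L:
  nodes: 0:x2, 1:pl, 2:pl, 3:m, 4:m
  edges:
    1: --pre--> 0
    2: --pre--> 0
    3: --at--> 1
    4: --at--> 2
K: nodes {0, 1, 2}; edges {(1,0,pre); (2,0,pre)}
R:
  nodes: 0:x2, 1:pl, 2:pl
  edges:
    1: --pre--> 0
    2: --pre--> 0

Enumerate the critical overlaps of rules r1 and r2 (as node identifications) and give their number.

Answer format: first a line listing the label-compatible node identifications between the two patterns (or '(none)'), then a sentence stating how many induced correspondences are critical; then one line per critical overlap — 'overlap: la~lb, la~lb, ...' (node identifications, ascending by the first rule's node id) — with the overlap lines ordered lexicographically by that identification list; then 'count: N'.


label-compatible node identifications between L(r1) and L(r2): 1~1, 1~2, 2~1, 2~2, 3~3, 3~4
4 of the induced correspondences are critical overlaps of r1 and r2.
overlap: 1~1, 2~2, 3~3
overlap: 1~1, 3~3
overlap: 1~2, 2~1, 3~4
overlap: 1~2, 3~4
count: 4


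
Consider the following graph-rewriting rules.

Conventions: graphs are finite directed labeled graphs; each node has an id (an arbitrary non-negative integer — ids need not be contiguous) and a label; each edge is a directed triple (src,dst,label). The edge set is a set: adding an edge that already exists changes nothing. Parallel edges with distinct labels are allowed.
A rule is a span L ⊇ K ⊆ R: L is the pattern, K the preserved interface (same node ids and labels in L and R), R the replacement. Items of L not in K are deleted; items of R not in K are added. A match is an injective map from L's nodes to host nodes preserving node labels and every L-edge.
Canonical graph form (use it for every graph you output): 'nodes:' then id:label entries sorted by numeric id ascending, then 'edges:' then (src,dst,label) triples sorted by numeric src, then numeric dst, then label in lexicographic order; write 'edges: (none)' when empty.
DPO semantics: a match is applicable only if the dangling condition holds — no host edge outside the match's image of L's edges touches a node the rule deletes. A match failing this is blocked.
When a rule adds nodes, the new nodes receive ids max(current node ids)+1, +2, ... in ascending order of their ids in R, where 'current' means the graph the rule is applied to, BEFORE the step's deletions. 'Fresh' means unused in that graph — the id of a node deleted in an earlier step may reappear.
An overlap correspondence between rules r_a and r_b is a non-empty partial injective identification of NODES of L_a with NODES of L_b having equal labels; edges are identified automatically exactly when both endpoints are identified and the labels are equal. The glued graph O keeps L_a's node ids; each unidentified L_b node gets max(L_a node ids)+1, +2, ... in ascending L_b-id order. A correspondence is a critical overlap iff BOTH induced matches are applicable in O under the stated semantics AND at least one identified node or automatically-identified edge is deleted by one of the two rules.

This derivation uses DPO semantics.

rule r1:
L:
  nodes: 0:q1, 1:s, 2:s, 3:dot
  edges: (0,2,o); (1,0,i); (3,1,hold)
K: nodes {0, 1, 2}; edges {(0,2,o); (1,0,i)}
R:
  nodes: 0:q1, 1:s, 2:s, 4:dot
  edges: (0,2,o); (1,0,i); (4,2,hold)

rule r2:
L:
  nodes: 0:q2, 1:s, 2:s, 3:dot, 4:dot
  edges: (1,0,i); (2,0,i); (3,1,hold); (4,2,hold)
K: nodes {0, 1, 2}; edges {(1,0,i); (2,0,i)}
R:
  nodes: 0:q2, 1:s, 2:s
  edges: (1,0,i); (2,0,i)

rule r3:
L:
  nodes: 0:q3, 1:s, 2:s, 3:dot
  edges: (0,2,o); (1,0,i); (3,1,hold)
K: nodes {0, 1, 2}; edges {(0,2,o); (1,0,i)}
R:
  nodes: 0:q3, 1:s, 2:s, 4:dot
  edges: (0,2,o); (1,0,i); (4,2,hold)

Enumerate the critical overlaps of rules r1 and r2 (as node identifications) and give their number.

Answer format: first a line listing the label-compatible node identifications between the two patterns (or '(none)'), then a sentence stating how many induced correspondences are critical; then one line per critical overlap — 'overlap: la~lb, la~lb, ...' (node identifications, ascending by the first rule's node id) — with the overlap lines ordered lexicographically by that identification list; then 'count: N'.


label-compatible node identifications between L(r1) and L(r2): 1~1, 1~2, 2~1, 2~2, 3~3, 3~4
4 of the induced correspondences are critical overlaps of r1 and r2.
overlap: 1~1, 2~2, 3~3
overlap: 1~1, 3~3
overlap: 1~2, 2~1, 3~4
overlap: 1~2, 3~4
count: 4


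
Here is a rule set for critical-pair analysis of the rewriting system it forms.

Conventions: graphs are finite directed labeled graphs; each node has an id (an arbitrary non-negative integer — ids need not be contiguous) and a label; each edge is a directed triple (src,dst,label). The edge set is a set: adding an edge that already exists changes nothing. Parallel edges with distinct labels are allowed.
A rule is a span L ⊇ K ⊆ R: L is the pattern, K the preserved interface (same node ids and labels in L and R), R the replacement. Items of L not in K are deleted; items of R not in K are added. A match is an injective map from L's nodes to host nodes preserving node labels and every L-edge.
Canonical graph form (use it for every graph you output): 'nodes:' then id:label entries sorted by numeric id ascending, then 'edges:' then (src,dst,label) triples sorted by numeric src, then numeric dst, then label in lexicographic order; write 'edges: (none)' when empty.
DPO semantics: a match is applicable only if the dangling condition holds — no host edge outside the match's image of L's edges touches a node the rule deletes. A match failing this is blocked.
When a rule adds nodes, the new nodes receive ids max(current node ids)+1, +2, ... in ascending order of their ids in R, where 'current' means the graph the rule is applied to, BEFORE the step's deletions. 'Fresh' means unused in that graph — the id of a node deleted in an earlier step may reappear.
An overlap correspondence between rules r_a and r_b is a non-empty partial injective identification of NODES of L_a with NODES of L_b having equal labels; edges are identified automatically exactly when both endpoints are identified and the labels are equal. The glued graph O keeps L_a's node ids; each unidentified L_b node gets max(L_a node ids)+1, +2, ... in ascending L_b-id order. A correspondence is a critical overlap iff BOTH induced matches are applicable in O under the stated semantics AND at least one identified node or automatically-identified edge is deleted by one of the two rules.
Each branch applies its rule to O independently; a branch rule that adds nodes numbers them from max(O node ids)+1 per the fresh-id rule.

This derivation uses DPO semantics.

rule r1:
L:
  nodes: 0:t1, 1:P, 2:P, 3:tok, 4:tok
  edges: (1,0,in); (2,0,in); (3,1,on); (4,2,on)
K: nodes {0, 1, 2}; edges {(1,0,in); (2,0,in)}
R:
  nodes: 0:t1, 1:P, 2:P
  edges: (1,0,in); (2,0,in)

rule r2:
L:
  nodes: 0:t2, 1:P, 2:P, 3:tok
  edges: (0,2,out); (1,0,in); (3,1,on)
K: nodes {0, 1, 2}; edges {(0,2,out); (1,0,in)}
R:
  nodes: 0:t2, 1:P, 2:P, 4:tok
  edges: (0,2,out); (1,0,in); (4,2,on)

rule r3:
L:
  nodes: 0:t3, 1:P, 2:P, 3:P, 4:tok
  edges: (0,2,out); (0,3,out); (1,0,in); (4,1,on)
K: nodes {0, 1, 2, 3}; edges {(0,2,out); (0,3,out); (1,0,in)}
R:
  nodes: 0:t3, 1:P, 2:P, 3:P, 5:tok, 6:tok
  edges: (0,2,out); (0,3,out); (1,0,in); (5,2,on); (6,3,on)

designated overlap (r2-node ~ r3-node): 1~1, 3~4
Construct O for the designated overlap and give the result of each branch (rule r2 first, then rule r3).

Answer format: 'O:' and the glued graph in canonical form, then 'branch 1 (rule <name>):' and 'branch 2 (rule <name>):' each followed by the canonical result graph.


O:
nodes: 0:t2, 1:P, 2:P, 3:tok, 4:t3, 5:P, 6:P
edges: (0,2,out); (1,0,in); (1,4,in); (3,1,on); (4,5,out); (4,6,out)
branch 1 (rule r2):
nodes: 0:t2, 1:P, 2:P, 4:t3, 5:P, 6:P, 7:tok
edges: (0,2,out); (1,0,in); (1,4,in); (4,5,out); (4,6,out); (7,2,on)
branch 2 (rule r3):
nodes: 0:t2, 1:P, 2:P, 4:t3, 5:P, 6:P, 7:tok, 8:tok
edges: (0,2,out); (1,0,in); (1,4,in); (4,5,out); (4,6,out); (7,5,on); (8,6,on)
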